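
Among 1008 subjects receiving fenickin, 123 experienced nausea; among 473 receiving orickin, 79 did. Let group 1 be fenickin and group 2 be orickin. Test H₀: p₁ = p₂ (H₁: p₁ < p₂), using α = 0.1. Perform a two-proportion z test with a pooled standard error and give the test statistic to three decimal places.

p̂₁ = 123/1008 ≈ 0.12202, p̂₂ = 79/473 ≈ 0.16702.
Pooled p̂ = (123+79)/(1008+473) = 202/1481 = 0.13639.
SE = √(0.117791 × 0.00310623) = 0.01913.
z = (0.12202 − 0.16702)/0.01913 = -0.04500/0.01913 = -2.352.
p-value = P(Z < -2.352) ≈ 0.0093; since p < α = 0.1, reject H₀.

z = -2.352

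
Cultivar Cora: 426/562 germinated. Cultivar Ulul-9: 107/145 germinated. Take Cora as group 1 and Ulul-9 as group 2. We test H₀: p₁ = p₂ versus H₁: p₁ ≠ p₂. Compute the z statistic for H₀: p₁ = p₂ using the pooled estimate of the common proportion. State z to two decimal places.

p̂₁ = 426/562 = 0.7580, p̂₂ = 107/145 = 0.7379.
Pooled p̂ = (426+107)/(562+145) = 533/707 = 0.7539.
SE = √(p̂(1−p̂)(1/n₁+1/n₂)) = √(0.7539·0.2461·0.00867591) = √(0.00160973) = 0.0401.
z = (0.7580 − 0.7379)/0.0401 = 0.0201/0.0401 = 0.50.

z = 0.50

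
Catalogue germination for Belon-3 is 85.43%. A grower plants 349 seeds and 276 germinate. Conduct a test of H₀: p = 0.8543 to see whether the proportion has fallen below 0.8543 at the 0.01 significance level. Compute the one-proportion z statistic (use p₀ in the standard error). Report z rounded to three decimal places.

z = -3.361

p̂ = 276/349 ≈ 0.790831.
Standard error under H₀: √(0.8543×0.1457/349) = 0.018885.
z = (0.790831 − 0.8543)/0.018885 = -0.063469/0.018885 = -3.361.
p-value = P(Z < -3.361) ≈ 0.0004. With α = 0.01, reject H₀.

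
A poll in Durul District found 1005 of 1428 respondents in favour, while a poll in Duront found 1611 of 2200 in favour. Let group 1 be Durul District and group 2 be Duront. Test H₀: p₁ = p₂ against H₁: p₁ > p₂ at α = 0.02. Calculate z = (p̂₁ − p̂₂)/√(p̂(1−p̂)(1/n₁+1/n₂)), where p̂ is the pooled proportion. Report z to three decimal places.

z = -1.869

p̂₁ = 1005/1428 = 0.70378, p̂₂ = 1611/2200 = 0.73227.
Pooled p̂ = (1005+1611)/(1428+2200) = 2616/3628 = 0.72106.
SE = √(0.201133 × 0.00115483) = 0.01524.
z = (0.70378 − 0.73227)/0.01524 = -0.02849/0.01524 = -1.869.
p-value = P(Z > -1.869) ≈ 0.9692; since p > α = 0.02, fail to reject H₀.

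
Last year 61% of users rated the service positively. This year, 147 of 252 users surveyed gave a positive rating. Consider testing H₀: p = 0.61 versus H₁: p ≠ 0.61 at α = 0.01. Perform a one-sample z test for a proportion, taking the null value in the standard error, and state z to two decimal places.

z = -0.87

p̂ = 147/252 = 0.5833.
SE = √(p₀(1−p₀)/n) = √(0.2379/252) = 0.0307.
z = (0.5833 − 0.61)/0.0307 = -0.0267/0.0307 = -0.87.
Two-sided p-value ≈ 2·Φ(−0.868) = 0.3854; since p > α = 0.01, fail to reject H₀.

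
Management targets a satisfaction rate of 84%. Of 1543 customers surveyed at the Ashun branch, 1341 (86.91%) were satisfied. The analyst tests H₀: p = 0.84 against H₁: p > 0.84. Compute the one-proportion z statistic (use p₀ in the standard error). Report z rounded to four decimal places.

p̂ = 1341/1543 = 0.869086.
Under H₀, SE = √(0.84·0.16/1543) = √(8.7103e-05) = 0.009333.
z = (0.869086 − 0.84)/0.009333 = 0.029086/0.009333 = 3.1165.

z = 3.1165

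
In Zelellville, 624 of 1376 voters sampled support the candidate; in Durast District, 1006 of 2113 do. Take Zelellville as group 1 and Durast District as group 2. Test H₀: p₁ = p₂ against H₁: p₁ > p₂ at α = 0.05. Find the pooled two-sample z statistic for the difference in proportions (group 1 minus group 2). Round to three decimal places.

z = -1.308

p̂₁ = 624/1376 ≈ 0.45349, p̂₂ = 1006/2113 ≈ 0.47610.
Pooled p̂ = (624+1006)/(1376+2113) = 1630/3489 = 0.46718.
SE = √(p̂(1−p̂)(1/n₁+1/n₂)) = √(0.46718·0.53282·0.0012) = √(0.000298709) = 0.01728.
z = (0.45349 − 0.47610)/0.01728 = -0.02261/0.01728 = -1.308.
p-value = P(Z > -1.308) ≈ 0.9046; since p > α = 0.05, fail to reject H₀.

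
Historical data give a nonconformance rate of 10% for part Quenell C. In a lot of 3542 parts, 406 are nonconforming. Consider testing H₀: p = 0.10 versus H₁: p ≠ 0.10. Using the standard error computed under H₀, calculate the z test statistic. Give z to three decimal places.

z = 2.901

p̂ = 406/3542 = 0.11462.
Under H₀, SE = √(0.1·0.9/3542) = √(2.54094e-05) = 0.00504.
z = (0.11462 − 0.1)/0.00504 = 0.01462/0.00504 = 2.901.
p-value = 2·P(Z > 2.901) ≈ 0.0037.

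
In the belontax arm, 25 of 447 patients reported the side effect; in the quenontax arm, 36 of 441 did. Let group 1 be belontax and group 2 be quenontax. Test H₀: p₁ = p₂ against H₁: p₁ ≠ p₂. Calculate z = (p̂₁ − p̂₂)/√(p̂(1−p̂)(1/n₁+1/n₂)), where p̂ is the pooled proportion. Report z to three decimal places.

z = -1.514

p̂₁ = 25/447 ≈ 0.05593, p̂₂ = 36/441 ≈ 0.08163.
Pooled p̂ = (25+36)/(447+441) = 61/888 = 0.06869.
SE = √(0.0639749 × 0.00450471) = 0.01698.
z = (0.05593 − 0.08163)/0.01698 = -0.02570/0.01698 = -1.514.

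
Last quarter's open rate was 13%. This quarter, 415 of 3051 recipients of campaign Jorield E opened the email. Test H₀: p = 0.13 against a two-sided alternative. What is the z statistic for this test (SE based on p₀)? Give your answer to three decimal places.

z = 0.989

p̂ = 415/3051 = 0.13602.
Under H₀, SE = √(0.13·0.87/3051) = √(3.70698e-05) = 0.00609.
z = (0.13602 − 0.13)/0.00609 = 0.00602/0.00609 = 0.989.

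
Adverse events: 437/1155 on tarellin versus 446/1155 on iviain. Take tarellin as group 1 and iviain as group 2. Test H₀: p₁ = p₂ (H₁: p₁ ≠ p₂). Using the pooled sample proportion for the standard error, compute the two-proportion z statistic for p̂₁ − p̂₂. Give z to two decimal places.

p̂₁ = 437/1155 ≈ 0.37835, p̂₂ = 446/1155 ≈ 0.38615.
Pooled p̂ = (437+446)/(1155+1155) = 883/2310 = 0.38225.
SE = √(0.236135 × 0.0017316) = 0.02022.
z = (0.37835 − 0.38615)/0.02022 = -0.00780/0.02022 = -0.39.

z = -0.39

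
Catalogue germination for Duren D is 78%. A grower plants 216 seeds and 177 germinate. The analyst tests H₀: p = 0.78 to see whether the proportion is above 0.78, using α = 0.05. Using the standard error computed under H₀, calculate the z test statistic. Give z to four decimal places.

p̂ = 177/216 ≈ 0.819444.
Standard error under H₀: √(0.78×0.22/216) = 0.028186.
z = (0.819444 − 0.78)/0.028186 = 0.039444/0.028186 = 1.3994.
p-value = P(Z > 1.399) ≈ 0.0808. With α = 0.05, fail to reject H₀.

z = 1.3994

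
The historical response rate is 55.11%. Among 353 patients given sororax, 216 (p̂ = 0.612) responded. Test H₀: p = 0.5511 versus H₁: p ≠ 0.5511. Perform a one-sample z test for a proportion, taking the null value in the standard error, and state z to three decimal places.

z = 2.297

p̂ = 216/353 ≈ 0.61190.
Standard error under H₀: √(0.5511×0.4489/353) = 0.02647.
z = (0.61190 − 0.5511)/0.02647 = 0.06080/0.02647 = 2.297.
p-value = 2·P(Z > 2.297) ≈ 0.0216.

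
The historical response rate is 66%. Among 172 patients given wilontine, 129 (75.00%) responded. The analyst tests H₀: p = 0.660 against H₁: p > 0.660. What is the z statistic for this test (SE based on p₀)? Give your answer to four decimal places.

p̂ = 129/172 = 0.750000.
Standard error under H₀: √(0.66×0.34/172) = 0.036120.
z = (0.750000 − 0.66)/0.036120 = 0.090000/0.036120 = 2.4917.
p-value = P(Z > 2.492) ≈ 0.0064.

z = 2.4917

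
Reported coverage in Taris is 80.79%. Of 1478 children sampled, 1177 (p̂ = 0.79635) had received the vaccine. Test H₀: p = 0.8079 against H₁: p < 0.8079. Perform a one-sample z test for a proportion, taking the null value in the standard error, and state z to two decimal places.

z = -1.13

p̂ = 1177/1478 ≈ 0.79635.
Standard error under H₀: √(0.8079×0.1921/1478) = 0.01025.
z = (0.79635 − 0.8079)/0.01025 = -0.01155/0.01025 = -1.13.
p-value = P(Z < -1.127) ≈ 0.1298.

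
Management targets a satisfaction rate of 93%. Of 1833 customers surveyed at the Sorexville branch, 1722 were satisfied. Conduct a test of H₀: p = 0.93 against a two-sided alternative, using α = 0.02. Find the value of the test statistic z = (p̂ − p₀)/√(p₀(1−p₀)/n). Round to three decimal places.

z = 1.585

p̂ = 1722/1833 = 0.939444.
SE = √(p₀(1−p₀)/n) = √(0.0651/1833) = 0.005959.
z = (0.939444 − 0.93)/0.005959 = 0.009444/0.005959 = 1.585.
Two-sided p-value ≈ 2·Φ(−1.585) = 0.1131; since p > α = 0.02, fail to reject H₀.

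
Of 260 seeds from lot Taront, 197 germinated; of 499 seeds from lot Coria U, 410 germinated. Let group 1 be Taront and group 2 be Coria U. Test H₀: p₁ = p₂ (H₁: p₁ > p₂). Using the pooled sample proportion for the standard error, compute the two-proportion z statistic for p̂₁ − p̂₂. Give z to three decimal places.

z = -2.089

p̂₁ = 197/260 = 0.75769, p̂₂ = 410/499 = 0.82164.
Pooled p̂ = (197+410)/(260+499) = 607/759 = 0.79974.
SE = √(p̂(1−p̂)(1/n₁+1/n₂)) = √(0.79974·0.20026·0.00585016) = √(0.00093695) = 0.03061.
z = (0.75769 − 0.82164)/0.03061 = -0.06395/0.03061 = -2.089.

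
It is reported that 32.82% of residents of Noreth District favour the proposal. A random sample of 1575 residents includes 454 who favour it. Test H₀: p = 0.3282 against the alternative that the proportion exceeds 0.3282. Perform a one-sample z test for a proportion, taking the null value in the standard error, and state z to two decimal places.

z = -3.38

p̂ = 454/1575 ≈ 0.2883.
SE = √(p₀(1−p₀)/n) = √(0.22048/1575) = 0.0118.
z = (0.2883 − 0.3282)/0.0118 = -0.0399/0.0118 = -3.38.
p-value = P(Z > -3.376) ≈ 0.9996.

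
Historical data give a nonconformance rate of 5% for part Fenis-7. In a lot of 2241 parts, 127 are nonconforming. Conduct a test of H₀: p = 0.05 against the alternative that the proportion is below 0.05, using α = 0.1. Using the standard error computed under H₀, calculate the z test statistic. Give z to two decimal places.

p̂ = 127/2241 = 0.05667.
SE = √(p₀(1−p₀)/n) = √(0.0475/2241) = 0.00460.
z = (0.05667 − 0.05)/0.00460 = 0.00667/0.00460 = 1.45.
p-value = P(Z < 1.449) ≈ 0.9263; since p > α = 0.1, fail to reject H₀.

z = 1.45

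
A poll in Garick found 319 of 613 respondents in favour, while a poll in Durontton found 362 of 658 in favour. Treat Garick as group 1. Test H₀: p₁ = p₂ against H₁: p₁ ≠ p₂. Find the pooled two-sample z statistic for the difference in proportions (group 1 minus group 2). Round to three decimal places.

z = -1.063

p̂₁ = 319/613 = 0.52039, p̂₂ = 362/658 = 0.55015.
Pooled p̂ = (319+362)/(613+658) = 681/1271 = 0.53580.
SE = √(p̂(1−p̂)(1/n₁+1/n₂)) = √(0.53580·0.46420·0.00315108) = √(0.000783731) = 0.02800.
z = (0.52039 − 0.55015)/0.02800 = -0.02976/0.02800 = -1.063.
Two-sided p-value ≈ 2·Φ(−1.063) = 0.2878.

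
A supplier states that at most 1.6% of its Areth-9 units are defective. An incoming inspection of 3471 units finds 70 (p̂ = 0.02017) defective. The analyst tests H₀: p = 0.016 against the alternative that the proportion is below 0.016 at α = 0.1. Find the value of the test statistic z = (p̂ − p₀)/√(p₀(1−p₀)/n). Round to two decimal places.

z = 1.96

p̂ = 70/3471 ≈ 0.02017.
Under H₀, SE = √(0.016·0.984/3471) = √(4.53587e-06) = 0.00213.
z = (0.02017 − 0.016)/0.00213 = 0.00417/0.00213 = 1.96.
p-value = P(Z < 1.957) ≈ 0.9748; since p > α = 0.1, fail to reject H₀.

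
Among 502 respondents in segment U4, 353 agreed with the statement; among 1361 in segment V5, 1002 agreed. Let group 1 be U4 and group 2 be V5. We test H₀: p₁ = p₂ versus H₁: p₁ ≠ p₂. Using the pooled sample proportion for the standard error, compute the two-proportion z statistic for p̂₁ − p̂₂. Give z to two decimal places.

z = -1.42

p̂₁ = 353/502 ≈ 0.7032, p̂₂ = 1002/1361 ≈ 0.7362.
Pooled p̂ = (353+1002)/(502+1361) = 1355/1863 = 0.7273.
SE = √(p̂(1−p̂)(1/n₁+1/n₂)) = √(0.7273·0.2727·0.00272679) = √(0.00054079) = 0.0233.
z = (0.7032 − 0.7362)/0.0233 = -0.0330/0.0233 = -1.42.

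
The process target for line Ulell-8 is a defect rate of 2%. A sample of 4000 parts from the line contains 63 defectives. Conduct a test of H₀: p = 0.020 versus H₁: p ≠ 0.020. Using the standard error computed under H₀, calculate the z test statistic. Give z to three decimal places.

z = -1.920

p̂ = 63/4000 ≈ 0.015750.
Under H₀, SE = √(0.02·0.98/4000) = √(4.9e-06) = 0.002214.
z = (0.015750 − 0.02)/0.002214 = -0.004250/0.002214 = -1.920.
p-value = 2·P(Z > 1.920) ≈ 0.0549.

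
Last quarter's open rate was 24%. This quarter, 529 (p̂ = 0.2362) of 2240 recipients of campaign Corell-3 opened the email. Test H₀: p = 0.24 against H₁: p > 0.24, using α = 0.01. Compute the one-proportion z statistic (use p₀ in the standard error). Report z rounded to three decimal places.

z = -0.425

p̂ = 529/2240 = 0.236161.
Under H₀, SE = √(0.24·0.76/2240) = √(8.14286e-05) = 0.009024.
z = (0.236161 − 0.24)/0.009024 = -0.003839/0.009024 = -0.425.
p-value = P(Z > -0.425) ≈ 0.6648; since p > α = 0.01, fail to reject H₀.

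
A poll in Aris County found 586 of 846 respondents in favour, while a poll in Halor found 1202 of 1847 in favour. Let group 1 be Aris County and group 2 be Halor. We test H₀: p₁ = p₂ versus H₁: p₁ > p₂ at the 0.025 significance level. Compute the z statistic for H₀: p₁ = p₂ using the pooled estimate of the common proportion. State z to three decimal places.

p̂₁ = 586/846 = 0.69267, p̂₂ = 1202/1847 = 0.65079.
Pooled p̂ = (586+1202)/(846+1847) = 1788/2693 = 0.66394.
SE = √(0.223123 × 0.00172345) = 0.01961.
z = (0.69267 − 0.65079)/0.01961 = 0.04188/0.01961 = 2.136.
p-value = P(Z > 2.136) ≈ 0.0163. With α = 0.025, reject H₀.

z = 2.136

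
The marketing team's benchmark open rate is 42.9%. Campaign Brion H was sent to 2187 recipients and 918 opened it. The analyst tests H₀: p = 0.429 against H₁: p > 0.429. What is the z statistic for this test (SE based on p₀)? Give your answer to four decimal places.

p̂ = 918/2187 ≈ 0.4197531.
Under H₀, SE = √(0.429·0.571/2187) = √(0.000112007) = 0.0105833.
z = (0.4197531 − 0.429)/0.0105833 = -0.0092469/0.0105833 = -0.8737.
p-value = P(Z > -0.874) ≈ 0.8089.

z = -0.8737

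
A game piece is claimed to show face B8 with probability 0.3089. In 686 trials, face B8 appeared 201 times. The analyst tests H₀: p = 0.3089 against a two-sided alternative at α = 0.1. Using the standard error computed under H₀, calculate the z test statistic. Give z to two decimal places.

z = -0.90

p̂ = 201/686 = 0.2930.
Standard error under H₀: √(0.3089×0.6911/686) = 0.0176.
z = (0.2930 − 0.3089)/0.0176 = -0.0159/0.0176 = -0.90.
Two-sided p-value ≈ 2·Φ(−0.901) = 0.3675, so at α = 0.1 we fail to reject H₀.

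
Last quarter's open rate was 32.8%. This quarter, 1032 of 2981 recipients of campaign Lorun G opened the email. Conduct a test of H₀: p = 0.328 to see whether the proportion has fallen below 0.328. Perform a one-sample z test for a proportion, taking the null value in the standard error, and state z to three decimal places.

p̂ = 1032/2981 ≈ 0.346193.
SE = √(p₀(1−p₀)/n) = √(0.22042/2981) = 0.008599.
z = (0.346193 − 0.328)/0.008599 = 0.018193/0.008599 = 2.116.
p-value = P(Z < 2.116) ≈ 0.9828.

z = 2.116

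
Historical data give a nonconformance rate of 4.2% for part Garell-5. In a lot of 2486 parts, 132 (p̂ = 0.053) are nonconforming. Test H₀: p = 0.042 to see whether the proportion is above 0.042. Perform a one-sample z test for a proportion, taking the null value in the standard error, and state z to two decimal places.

z = 2.76

p̂ = 132/2486 ≈ 0.05310.
SE = √(p₀(1−p₀)/n) = √(0.040236/2486) = 0.00402.
z = (0.05310 − 0.042)/0.00402 = 0.01110/0.00402 = 2.76.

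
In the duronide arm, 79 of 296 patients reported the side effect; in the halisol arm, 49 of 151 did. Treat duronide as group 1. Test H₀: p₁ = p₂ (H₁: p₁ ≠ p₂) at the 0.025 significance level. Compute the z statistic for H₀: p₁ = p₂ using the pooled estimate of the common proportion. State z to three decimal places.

p̂₁ = 79/296 = 0.26689, p̂₂ = 49/151 = 0.32450.
Pooled p̂ = (79+49)/(296+151) = 128/447 = 0.28635.
SE = √(0.204355 × 0.0100009) = 0.04521.
z = (0.26689 − 0.32450)/0.04521 = -0.05761/0.04521 = -1.274.
p-value = 2·P(Z > 1.274) ≈ 0.2025; since p > α = 0.025, fail to reject H₀.

z = -1.274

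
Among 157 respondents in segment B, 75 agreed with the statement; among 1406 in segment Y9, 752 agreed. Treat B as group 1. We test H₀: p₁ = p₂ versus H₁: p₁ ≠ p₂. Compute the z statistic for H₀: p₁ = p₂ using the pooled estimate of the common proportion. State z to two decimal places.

z = -1.36

p̂₁ = 75/157 = 0.4777, p̂₂ = 752/1406 = 0.5349.
Pooled p̂ = (75+752)/(157+1406) = 827/1563 = 0.5291.
SE = √(p̂(1−p̂)(1/n₁+1/n₂)) = √(0.5291·0.4709·0.00708066) = √(0.00176417) = 0.0420.
z = (0.4777 − 0.5349)/0.0420 = -0.0572/0.0420 = -1.36.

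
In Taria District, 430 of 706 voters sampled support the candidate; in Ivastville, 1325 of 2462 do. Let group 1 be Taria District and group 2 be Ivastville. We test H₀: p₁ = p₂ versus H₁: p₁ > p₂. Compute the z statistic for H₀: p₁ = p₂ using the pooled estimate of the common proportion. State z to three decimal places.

p̂₁ = 430/706 = 0.609065, p̂₂ = 1325/2462 = 0.538180.
Pooled p̂ = (430+1325)/(706+2462) = 1755/3168 = 0.553977.
SE = √(0.247086 × 0.0018226) = 0.021221.
z = (0.609065 − 0.538180)/0.021221 = 0.070885/0.021221 = 3.340.
p-value = P(Z > 3.340) ≈ 0.0004.

z = 3.340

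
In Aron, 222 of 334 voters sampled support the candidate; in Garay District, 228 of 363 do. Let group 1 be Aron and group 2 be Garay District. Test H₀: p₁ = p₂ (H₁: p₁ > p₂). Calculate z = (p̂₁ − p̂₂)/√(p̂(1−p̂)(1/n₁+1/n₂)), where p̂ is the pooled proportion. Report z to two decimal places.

z = 1.01

p̂₁ = 222/334 = 0.6647, p̂₂ = 228/363 = 0.6281.
Pooled p̂ = (222+228)/(334+363) = 450/697 = 0.6456.
SE = √(0.228794 × 0.00574883) = 0.0363.
z = (0.6647 − 0.6281)/0.0363 = 0.0366/0.0363 = 1.01.
p-value = P(Z > 1.008) ≈ 0.1566.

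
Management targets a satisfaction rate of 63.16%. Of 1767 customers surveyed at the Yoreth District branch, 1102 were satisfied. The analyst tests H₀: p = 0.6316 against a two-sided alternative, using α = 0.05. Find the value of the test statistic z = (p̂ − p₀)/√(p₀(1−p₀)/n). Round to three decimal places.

z = -0.692

p̂ = 1102/1767 = 0.62366.
Standard error under H₀: √(0.6316×0.3684/1767) = 0.01148.
z = (0.62366 − 0.6316)/0.01148 = -0.00794/0.01148 = -0.692.
p-value = 2·P(Z > 0.692) ≈ 0.4888. With α = 0.05, fail to reject H₀.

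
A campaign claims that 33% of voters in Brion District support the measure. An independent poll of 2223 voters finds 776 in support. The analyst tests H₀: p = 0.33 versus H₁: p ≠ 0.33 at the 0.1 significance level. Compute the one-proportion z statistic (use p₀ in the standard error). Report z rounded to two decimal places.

z = 1.91

p̂ = 776/2223 = 0.3491.
Standard error under H₀: √(0.33×0.67/2223) = 0.0100.
z = (0.3491 − 0.33)/0.0100 = 0.0191/0.0100 = 1.91.
Two-sided p-value ≈ 2·Φ(−1.913) = 0.0558; since p < α = 0.1, reject H₀.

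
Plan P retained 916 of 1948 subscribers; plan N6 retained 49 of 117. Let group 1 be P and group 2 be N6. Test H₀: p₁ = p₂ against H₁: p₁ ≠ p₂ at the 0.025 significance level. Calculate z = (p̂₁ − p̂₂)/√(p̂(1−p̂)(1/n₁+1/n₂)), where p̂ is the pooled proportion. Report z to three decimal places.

p̂₁ = 916/1948 = 0.47023, p̂₂ = 49/117 = 0.41880.
Pooled p̂ = (916+49)/(1948+117) = 965/2065 = 0.46731.
SE = √(0.248932 × 0.00906036) = 0.04749.
z = (0.47023 − 0.41880)/0.04749 = 0.05143/0.04749 = 1.083.
Two-sided p-value ≈ 2·Φ(−1.083) = 0.2789; since p > α = 0.025, fail to reject H₀.

z = 1.083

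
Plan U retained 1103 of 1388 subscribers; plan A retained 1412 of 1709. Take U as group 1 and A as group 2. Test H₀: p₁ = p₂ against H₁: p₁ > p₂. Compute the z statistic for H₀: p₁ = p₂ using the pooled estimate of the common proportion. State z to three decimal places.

p̂₁ = 1103/1388 = 0.794669, p̂₂ = 1412/1709 = 0.826214.
Pooled p̂ = (1103+1412)/(1388+1709) = 2515/3097 = 0.812076.
SE = √(p̂(1−p̂)(1/n₁+1/n₂)) = √(0.812076·0.187924·0.0013056) = √(0.000199245) = 0.014115.
z = (0.794669 − 0.826214)/0.014115 = -0.031545/0.014115 = -2.235.

z = -2.235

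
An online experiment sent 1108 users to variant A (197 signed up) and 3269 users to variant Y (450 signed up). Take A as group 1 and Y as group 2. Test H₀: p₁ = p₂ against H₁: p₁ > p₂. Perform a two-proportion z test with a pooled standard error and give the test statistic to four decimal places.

z = 3.2535

p̂₁ = 197/1108 ≈ 0.1777978, p̂₂ = 450/3269 ≈ 0.1376568.
Pooled p̂ = (197+450)/(1108+3269) = 647/4377 = 0.1478181.
SE = √(p̂(1−p̂)(1/n₁+1/n₂)) = √(0.1478181·0.8521819·0.00120843) = √(0.000152224) = 0.0123379.
z = (0.1777978 − 0.1376568)/0.0123379 = 0.0401410/0.0123379 = 3.2535.
p-value = P(Z > 3.253) ≈ 0.0006.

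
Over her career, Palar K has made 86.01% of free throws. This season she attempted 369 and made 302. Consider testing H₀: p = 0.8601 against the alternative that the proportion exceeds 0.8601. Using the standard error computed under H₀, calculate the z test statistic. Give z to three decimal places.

z = -2.308

p̂ = 302/369 = 0.818428.
SE = √(p₀(1−p₀)/n) = √(0.12033/369) = 0.018058.
z = (0.818428 − 0.8601)/0.018058 = -0.041672/0.018058 = -2.308.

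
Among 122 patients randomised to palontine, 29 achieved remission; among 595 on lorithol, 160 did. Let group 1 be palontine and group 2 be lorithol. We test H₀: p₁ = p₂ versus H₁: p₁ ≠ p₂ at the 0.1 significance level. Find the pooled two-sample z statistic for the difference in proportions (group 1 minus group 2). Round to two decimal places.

z = -0.71

p̂₁ = 29/122 ≈ 0.2377, p̂₂ = 160/595 ≈ 0.2689.
Pooled p̂ = (29+160)/(122+595) = 189/717 = 0.2636.
SE = √(0.194114 × 0.00987739) = 0.0438.
z = (0.2377 − 0.2689)/0.0438 = -0.0312/0.0438 = -0.71.
Two-sided p-value ≈ 2·Φ(−0.713) = 0.4761, so at α = 0.1 we fail to reject H₀.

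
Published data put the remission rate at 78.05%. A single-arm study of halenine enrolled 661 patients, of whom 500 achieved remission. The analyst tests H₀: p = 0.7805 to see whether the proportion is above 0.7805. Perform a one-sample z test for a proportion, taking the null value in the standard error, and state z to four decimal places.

z = -1.4951

p̂ = 500/661 = 0.756430.
SE = √(p₀(1−p₀)/n) = √(0.17132/661) = 0.016099.
z = (0.756430 − 0.7805)/0.016099 = -0.024070/0.016099 = -1.4951.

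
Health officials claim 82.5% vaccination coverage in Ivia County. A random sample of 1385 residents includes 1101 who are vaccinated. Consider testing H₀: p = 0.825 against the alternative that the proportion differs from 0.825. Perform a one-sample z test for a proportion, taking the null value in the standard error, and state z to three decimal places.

z = -2.944

p̂ = 1101/1385 = 0.794946.
Under H₀, SE = √(0.825·0.175/1385) = √(0.000104242) = 0.010210.
z = (0.794946 − 0.825)/0.010210 = -0.030054/0.010210 = -2.944.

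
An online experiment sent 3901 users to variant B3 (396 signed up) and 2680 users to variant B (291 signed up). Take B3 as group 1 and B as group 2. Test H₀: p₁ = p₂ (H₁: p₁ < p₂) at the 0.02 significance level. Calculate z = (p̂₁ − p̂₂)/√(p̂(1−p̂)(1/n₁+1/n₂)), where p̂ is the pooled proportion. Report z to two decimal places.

z = -0.92

p̂₁ = 396/3901 ≈ 0.1015, p̂₂ = 291/2680 ≈ 0.1086.
Pooled p̂ = (396+291)/(3901+2680) = 687/6581 = 0.1044.
SE = √(p̂(1−p̂)(1/n₁+1/n₂)) = √(0.1044·0.8956·0.000629479) = √(5.88524e-05) = 0.0077.
z = (0.1015 − 0.1086)/0.0077 = -0.0071/0.0077 = -0.92.
p-value = P(Z < -0.922) ≈ 0.1784; since p > α = 0.02, fail to reject H₀.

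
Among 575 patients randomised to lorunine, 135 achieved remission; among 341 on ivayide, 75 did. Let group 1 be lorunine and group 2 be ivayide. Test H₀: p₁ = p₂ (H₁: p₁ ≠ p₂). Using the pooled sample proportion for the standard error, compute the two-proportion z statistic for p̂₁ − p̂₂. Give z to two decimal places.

z = 0.52

p̂₁ = 135/575 = 0.2348, p̂₂ = 75/341 = 0.2199.
Pooled p̂ = (135+75)/(575+341) = 210/916 = 0.2293.
SE = √(p̂(1−p̂)(1/n₁+1/n₂)) = √(0.2293·0.7707·0.00467168) = √(0.00082548) = 0.0287.
z = (0.2348 − 0.2199)/0.0287 = 0.0149/0.0287 = 0.52.
p-value = 2·P(Z > 0.517) ≈ 0.6055.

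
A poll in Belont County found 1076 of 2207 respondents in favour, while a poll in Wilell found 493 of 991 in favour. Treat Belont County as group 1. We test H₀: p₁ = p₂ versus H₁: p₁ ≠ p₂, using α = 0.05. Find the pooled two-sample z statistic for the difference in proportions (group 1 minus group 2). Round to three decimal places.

p̂₁ = 1076/2207 ≈ 0.48754, p̂₂ = 493/991 ≈ 0.49748.
Pooled p̂ = (1076+493)/(2207+991) = 1569/3198 = 0.49062.
SE = √(0.249912 × 0.00146219) = 0.01912.
z = (0.48754 − 0.49748)/0.01912 = -0.00994/0.01912 = -0.520.
p-value = 2·P(Z > 0.520) ≈ 0.6032. With α = 0.05, fail to reject H₀.

z = -0.520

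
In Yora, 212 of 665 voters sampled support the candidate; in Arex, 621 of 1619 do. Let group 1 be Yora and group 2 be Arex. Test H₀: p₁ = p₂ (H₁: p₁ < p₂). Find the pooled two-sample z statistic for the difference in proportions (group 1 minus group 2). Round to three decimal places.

p̂₁ = 212/665 = 0.31880, p̂₂ = 621/1619 = 0.38357.
Pooled p̂ = (212+621)/(665+1619) = 833/2284 = 0.36471.
SE = √(0.231697 × 0.00212142) = 0.02217.
z = (0.31880 − 0.38357)/0.02217 = -0.06477/0.02217 = -2.922.
p-value = P(Z < -2.922) ≈ 0.0017.

z = -2.922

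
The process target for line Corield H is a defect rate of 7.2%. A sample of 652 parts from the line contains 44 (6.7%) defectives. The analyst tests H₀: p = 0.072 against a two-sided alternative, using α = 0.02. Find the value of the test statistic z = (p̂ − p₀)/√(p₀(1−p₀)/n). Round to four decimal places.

z = -0.4460

p̂ = 44/652 = 0.067485.
Standard error under H₀: √(0.072×0.928/652) = 0.010123.
z = (0.067485 − 0.072)/0.010123 = -0.004515/0.010123 = -0.4460.
Two-sided p-value ≈ 2·Φ(−0.446) = 0.6556. With α = 0.02, fail to reject H₀.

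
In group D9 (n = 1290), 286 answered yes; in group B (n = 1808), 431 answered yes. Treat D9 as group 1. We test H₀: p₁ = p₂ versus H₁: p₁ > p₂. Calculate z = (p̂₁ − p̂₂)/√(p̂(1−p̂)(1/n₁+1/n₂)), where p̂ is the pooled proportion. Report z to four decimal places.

z = -1.0851

p̂₁ = 286/1290 ≈ 0.2217054, p̂₂ = 431/1808 ≈ 0.2383850.
Pooled p̂ = (286+431)/(1290+1808) = 717/3098 = 0.2314396.
SE = √(0.177875 × 0.00132829) = 0.0153711.
z = (0.2217054 − 0.2383850)/0.0153711 = -0.0166796/0.0153711 = -1.0851.
p-value = P(Z > -1.085) ≈ 0.8611.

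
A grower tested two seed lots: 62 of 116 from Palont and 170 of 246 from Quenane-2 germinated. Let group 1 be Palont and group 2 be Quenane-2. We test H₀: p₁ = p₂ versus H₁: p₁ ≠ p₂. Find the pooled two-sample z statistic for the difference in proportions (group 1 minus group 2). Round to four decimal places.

p̂₁ = 62/116 ≈ 0.534483, p̂₂ = 170/246 ≈ 0.691057.
Pooled p̂ = (62+170)/(116+246) = 232/362 = 0.640884.
SE = √(0.230152 × 0.0126857) = 0.054034.
z = (0.534483 − 0.691057)/0.054034 = -0.156574/0.054034 = -2.8977.

z = -2.8977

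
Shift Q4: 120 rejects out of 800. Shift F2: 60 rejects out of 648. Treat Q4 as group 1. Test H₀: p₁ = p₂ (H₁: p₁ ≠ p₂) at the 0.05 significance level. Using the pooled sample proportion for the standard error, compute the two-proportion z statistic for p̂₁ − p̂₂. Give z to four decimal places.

p̂₁ = 120/800 ≈ 0.1500000, p̂₂ = 60/648 ≈ 0.0925926.
Pooled p̂ = (120+60)/(800+648) = 180/1448 = 0.1243094.
SE = √(0.108857 × 0.00279321) = 0.0174373.
z = (0.1500000 − 0.0925926)/0.0174373 = 0.0574074/0.0174373 = 3.2922.
p-value = 2·P(Z > 3.292) ≈ 0.0010, so at α = 0.05 we reject H₀.

z = 3.2922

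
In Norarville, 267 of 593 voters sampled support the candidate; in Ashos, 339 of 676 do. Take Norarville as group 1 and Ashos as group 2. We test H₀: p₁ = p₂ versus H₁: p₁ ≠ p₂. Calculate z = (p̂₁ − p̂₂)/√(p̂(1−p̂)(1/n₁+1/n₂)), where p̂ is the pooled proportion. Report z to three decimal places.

z = -1.823

p̂₁ = 267/593 ≈ 0.45025, p̂₂ = 339/676 ≈ 0.50148.
Pooled p̂ = (267+339)/(593+676) = 606/1269 = 0.47754.
SE = √(0.249496 × 0.00316563) = 0.02810.
z = (0.45025 − 0.50148)/0.02810 = -0.05123/0.02810 = -1.823.
p-value = 2·P(Z > 1.823) ≈ 0.0683.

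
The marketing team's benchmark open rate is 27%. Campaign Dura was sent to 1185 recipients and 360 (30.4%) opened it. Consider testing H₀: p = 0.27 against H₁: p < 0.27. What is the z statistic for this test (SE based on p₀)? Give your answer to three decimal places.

p̂ = 360/1185 ≈ 0.303797.
SE = √(p₀(1−p₀)/n) = √(0.1971/1185) = 0.012897.
z = (0.303797 − 0.27)/0.012897 = 0.033797/0.012897 = 2.621.
p-value = P(Z < 2.621) ≈ 0.9956.

z = 2.621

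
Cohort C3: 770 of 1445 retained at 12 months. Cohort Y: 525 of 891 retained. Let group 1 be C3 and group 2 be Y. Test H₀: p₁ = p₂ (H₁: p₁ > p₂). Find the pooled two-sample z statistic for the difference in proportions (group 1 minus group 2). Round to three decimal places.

z = -2.662

p̂₁ = 770/1445 ≈ 0.53287, p̂₂ = 525/891 ≈ 0.58923.
Pooled p̂ = (770+525)/(1445+891) = 1295/2336 = 0.55437.
SE = √(p̂(1−p̂)(1/n₁+1/n₂)) = √(0.55437·0.44563·0.00181438) = √(0.000448231) = 0.02117.
z = (0.53287 − 0.58923)/0.02117 = -0.05636/0.02117 = -2.662.
p-value = P(Z > -2.662) ≈ 0.9961.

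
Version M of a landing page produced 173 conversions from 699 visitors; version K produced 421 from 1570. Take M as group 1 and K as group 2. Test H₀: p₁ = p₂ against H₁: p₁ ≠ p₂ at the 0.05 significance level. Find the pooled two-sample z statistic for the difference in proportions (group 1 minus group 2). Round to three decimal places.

p̂₁ = 173/699 = 0.24750, p̂₂ = 421/1570 = 0.26815.
Pooled p̂ = (173+421)/(699+1570) = 594/2269 = 0.26179.
SE = √(p̂(1−p̂)(1/n₁+1/n₂)) = √(0.26179·0.73821·0.00206756) = √(0.000399567) = 0.01999.
z = (0.24750 − 0.26815)/0.01999 = -0.02065/0.01999 = -1.033.
Two-sided p-value ≈ 2·Φ(−1.033) = 0.3014. With α = 0.05, fail to reject H₀.

z = -1.033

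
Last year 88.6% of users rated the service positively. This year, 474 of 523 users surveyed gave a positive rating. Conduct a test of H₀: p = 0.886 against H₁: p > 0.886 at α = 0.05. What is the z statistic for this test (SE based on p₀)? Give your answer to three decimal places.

p̂ = 474/523 = 0.90631.
Under H₀, SE = √(0.886·0.114/523) = √(0.000193124) = 0.01390.
z = (0.90631 − 0.886)/0.01390 = 0.02031/0.01390 = 1.461.
p-value = P(Z > 1.461) ≈ 0.0719. With α = 0.05, fail to reject H₀.

z = 1.461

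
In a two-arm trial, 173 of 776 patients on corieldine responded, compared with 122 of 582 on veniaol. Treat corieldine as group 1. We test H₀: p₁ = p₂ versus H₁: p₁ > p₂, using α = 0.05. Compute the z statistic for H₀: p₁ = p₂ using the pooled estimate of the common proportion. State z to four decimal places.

z = 0.5889

p̂₁ = 173/776 ≈ 0.222938, p̂₂ = 122/582 ≈ 0.209622.
Pooled p̂ = (173+122)/(776+582) = 295/1358 = 0.217231.
SE = √(0.170042 × 0.00300687) = 0.022612.
z = (0.222938 − 0.209622)/0.022612 = 0.013316/0.022612 = 0.5889.
p-value = P(Z > 0.589) ≈ 0.2780. With α = 0.05, fail to reject H₀.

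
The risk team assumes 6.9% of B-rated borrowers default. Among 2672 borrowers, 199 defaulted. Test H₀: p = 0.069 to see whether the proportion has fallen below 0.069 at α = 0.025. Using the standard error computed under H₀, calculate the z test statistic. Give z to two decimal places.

z = 1.12

p̂ = 199/2672 ≈ 0.0745.
Under H₀, SE = √(0.069·0.931/2672) = √(2.40415e-05) = 0.0049.
z = (0.0745 − 0.069)/0.0049 = 0.0055/0.0049 = 1.12.
p-value = P(Z < 1.117) ≈ 0.8680, so at α = 0.025 we fail to reject H₀.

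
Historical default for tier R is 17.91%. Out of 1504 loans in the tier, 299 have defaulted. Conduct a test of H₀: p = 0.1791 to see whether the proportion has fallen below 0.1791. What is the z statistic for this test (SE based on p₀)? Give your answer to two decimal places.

p̂ = 299/1504 = 0.1988.
Standard error under H₀: √(0.1791×0.8209/1504) = 0.0099.
z = (0.1988 − 0.1791)/0.0099 = 0.0197/0.0099 = 1.99.

z = 1.99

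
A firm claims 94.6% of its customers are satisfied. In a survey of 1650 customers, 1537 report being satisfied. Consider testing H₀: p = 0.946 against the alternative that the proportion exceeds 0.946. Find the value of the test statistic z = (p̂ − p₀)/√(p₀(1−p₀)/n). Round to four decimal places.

p̂ = 1537/1650 ≈ 0.9315152.
Standard error under H₀: √(0.946×0.054/1650) = 0.0055642.
z = (0.9315152 − 0.946)/0.0055642 = -0.0144848/0.0055642 = -2.6032.
p-value = P(Z > -2.603) ≈ 0.9954.

z = -2.6032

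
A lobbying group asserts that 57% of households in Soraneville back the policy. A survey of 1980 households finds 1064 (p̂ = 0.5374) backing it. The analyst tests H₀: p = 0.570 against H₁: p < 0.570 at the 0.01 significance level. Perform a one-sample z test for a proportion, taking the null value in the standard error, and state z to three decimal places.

z = -2.932

p̂ = 1064/1980 ≈ 0.53737.
Under H₀, SE = √(0.57·0.43/1980) = √(0.000123788) = 0.01113.
z = (0.53737 − 0.57)/0.01113 = -0.03263/0.01113 = -2.932.
p-value = P(Z < -2.932) ≈ 0.0017; since p < α = 0.01, reject H₀.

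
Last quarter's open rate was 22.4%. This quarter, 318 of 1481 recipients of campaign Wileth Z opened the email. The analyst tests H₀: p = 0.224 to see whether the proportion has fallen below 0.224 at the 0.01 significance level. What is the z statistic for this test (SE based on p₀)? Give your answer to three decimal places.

p̂ = 318/1481 = 0.21472.
Standard error under H₀: √(0.224×0.776/1481) = 0.01083.
z = (0.21472 − 0.224)/0.01083 = -0.00928/0.01083 = -0.857.
p-value = P(Z < -0.857) ≈ 0.1958. With α = 0.01, fail to reject H₀.

z = -0.857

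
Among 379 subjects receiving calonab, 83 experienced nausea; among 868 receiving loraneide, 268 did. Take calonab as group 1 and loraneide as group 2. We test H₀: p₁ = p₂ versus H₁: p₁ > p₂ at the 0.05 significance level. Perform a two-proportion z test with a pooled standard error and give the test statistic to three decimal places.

p̂₁ = 83/379 = 0.21900, p̂₂ = 268/868 = 0.30876.
Pooled p̂ = (83+268)/(379+868) = 351/1247 = 0.28148.
SE = √(0.202247 × 0.0037906) = 0.02769.
z = (0.21900 − 0.30876)/0.02769 = -0.08976/0.02769 = -3.242.
p-value = P(Z > -3.242) ≈ 0.9994. With α = 0.05, fail to reject H₀.

z = -3.242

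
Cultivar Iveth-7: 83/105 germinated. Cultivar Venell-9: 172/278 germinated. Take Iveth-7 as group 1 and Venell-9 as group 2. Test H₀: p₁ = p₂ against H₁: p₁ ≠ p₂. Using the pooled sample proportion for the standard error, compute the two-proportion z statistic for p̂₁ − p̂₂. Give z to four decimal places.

z = 3.1790

p̂₁ = 83/105 ≈ 0.790476, p̂₂ = 172/278 ≈ 0.618705.
Pooled p̂ = (83+172)/(105+278) = 255/383 = 0.665796.
SE = √(0.222512 × 0.0131209) = 0.054033.
z = (0.790476 − 0.618705)/0.054033 = 0.171771/0.054033 = 3.1790.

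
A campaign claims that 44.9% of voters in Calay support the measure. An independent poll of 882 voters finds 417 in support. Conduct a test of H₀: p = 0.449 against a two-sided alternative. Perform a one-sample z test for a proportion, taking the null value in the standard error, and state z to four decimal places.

z = 1.4204

p̂ = 417/882 = 0.472789.
Under H₀, SE = √(0.449·0.551/882) = √(0.000280498) = 0.016748.
z = (0.472789 − 0.449)/0.016748 = 0.023789/0.016748 = 1.4204.
Two-sided p-value ≈ 2·Φ(−1.420) = 0.1555.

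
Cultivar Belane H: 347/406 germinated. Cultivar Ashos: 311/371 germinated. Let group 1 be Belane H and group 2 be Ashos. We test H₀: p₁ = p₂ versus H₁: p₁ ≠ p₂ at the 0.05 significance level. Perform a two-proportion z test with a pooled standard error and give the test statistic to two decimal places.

z = 0.63

p̂₁ = 347/406 = 0.8547, p̂₂ = 311/371 = 0.8383.
Pooled p̂ = (347+311)/(406+371) = 658/777 = 0.8468.
SE = √(0.129697 × 0.00515847) = 0.0259.
z = (0.8547 − 0.8383)/0.0259 = 0.0164/0.0259 = 0.63.
p-value = 2·P(Z > 0.634) ≈ 0.5259. With α = 0.05, fail to reject H₀.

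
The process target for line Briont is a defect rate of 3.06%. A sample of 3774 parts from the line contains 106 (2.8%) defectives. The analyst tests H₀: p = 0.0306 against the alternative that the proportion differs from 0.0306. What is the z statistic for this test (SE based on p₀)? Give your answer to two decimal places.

z = -0.90

p̂ = 106/3774 ≈ 0.02809.
Standard error under H₀: √(0.0306×0.9694/3774) = 0.00280.
z = (0.02809 − 0.0306)/0.00280 = -0.00251/0.00280 = -0.90.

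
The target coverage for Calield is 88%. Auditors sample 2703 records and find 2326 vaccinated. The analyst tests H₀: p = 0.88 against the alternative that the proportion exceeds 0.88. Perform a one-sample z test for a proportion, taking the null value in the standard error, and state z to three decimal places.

p̂ = 2326/2703 ≈ 0.860525.
SE = √(p₀(1−p₀)/n) = √(0.1056/2703) = 0.006250.
z = (0.860525 − 0.88)/0.006250 = -0.019475/0.006250 = -3.116.
p-value = P(Z > -3.116) ≈ 0.9991.

z = -3.116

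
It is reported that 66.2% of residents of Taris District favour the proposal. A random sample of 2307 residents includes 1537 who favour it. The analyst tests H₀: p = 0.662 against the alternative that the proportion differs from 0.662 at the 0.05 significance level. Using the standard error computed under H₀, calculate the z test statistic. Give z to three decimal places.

z = 0.430

p̂ = 1537/2307 = 0.666233.
SE = √(p₀(1−p₀)/n) = √(0.22376/2307) = 0.009848.
z = (0.666233 − 0.662)/0.009848 = 0.004233/0.009848 = 0.430.
p-value = 2·P(Z > 0.430) ≈ 0.6673, so at α = 0.05 we fail to reject H₀.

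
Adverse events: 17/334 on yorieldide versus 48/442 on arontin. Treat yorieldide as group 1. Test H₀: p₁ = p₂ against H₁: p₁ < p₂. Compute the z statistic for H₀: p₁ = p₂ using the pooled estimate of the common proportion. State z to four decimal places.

p̂₁ = 17/334 = 0.050898, p̂₂ = 48/442 = 0.108597.
Pooled p̂ = (17+48)/(334+442) = 65/776 = 0.083763.
SE = √(p̂(1−p̂)(1/n₁+1/n₂)) = √(0.083763·0.916237·0.00525646) = √(0.000403415) = 0.020085.
z = (0.050898 − 0.108597)/0.020085 = -0.057699/0.020085 = -2.8727.

z = -2.8727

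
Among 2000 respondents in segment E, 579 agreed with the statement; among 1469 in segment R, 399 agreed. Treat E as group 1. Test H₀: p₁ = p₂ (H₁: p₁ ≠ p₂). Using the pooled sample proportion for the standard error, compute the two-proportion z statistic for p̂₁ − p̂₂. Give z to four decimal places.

p̂₁ = 579/2000 = 0.289500, p̂₂ = 399/1469 = 0.271613.
Pooled p̂ = (579+399)/(2000+1469) = 978/3469 = 0.281926.
SE = √(0.202444 × 0.00118074) = 0.015461.
z = (0.289500 − 0.271613)/0.015461 = 0.017887/0.015461 = 1.1569.
p-value = 2·P(Z > 1.157) ≈ 0.2473.

z = 1.1569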